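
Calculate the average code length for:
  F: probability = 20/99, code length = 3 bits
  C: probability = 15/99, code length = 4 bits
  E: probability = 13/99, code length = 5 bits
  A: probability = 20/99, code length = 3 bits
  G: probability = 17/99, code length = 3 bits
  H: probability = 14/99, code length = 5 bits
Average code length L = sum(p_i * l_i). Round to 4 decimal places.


Weighted contributions p_i * l_i:
  F: (20/99) * 3 = 60/99
  C: (15/99) * 4 = 60/99
  E: (13/99) * 5 = 65/99
  A: (20/99) * 3 = 60/99
  G: (17/99) * 3 = 51/99
  H: (14/99) * 5 = 70/99
Sum = (60 + 60 + 65 + 60 + 51 + 70)/99 = 366/99

L = 366/99 = 3.6970 bits/symbol


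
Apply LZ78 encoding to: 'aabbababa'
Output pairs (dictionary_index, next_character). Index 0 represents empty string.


LZ78 encoding steps:
Dictionary: {0: ''}
Step 1: w='' (idx 0), next='a' -> output (0, 'a'), add 'a' as idx 1
Step 2: w='a' (idx 1), next='b' -> output (1, 'b'), add 'ab' as idx 2
Step 3: w='' (idx 0), next='b' -> output (0, 'b'), add 'b' as idx 3
Step 4: w='ab' (idx 2), next='a' -> output (2, 'a'), add 'aba' as idx 4
Step 5: w='b' (idx 3), next='a' -> output (3, 'a'), add 'ba' as idx 5


Encoded: [(0, 'a'), (1, 'b'), (0, 'b'), (2, 'a'), (3, 'a')]


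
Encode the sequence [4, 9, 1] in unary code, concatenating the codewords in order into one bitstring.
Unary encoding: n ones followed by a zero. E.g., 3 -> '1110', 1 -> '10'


Encode each number as n ones followed by a terminating 0:
  4 -> 11110 (5 bits)
  9 -> 1111111110 (10 bits)
  1 -> 10 (2 bits)
Total length = 5 + 10 + 2 = 17 bits.

Unary([4, 9, 1]) = 11110111111111010 (17 bits)


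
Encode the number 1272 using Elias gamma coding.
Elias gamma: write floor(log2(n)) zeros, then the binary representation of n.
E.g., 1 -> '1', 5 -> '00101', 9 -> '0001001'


num_bits = floor(log2(1272)) + 1 = 11
leading_zeros = num_bits - 1 = 10
binary(1272) = 10011111000

Elias gamma(1272) = '0000000000' + '10011111000' = 000000000010011111000 (21 bits)


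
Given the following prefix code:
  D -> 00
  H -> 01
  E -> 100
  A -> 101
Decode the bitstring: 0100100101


Decoding step by step:
Bits 01 -> H
Bits 00 -> D
Bits 100 -> E
Bits 101 -> A


Decoded message: HDEA


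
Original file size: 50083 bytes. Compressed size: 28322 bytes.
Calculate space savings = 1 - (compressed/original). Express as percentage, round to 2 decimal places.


ratio = compressed/original = 28322/50083 = 0.565501
savings = 1 - ratio = 1 - 0.565501 = 0.434499
as a percentage: 0.434499 * 100 = 43.45%

Space savings = 1 - 28322/50083 = 43.45%


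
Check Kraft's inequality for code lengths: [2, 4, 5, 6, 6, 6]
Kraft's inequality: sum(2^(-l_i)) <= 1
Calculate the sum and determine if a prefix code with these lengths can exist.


Sum = 2^(-2) + 2^(-4) + 2^(-5) + 2^(-6) + 2^(-6) + 2^(-6)
    = 0.25 + 0.0625 + 0.03125 + 0.015625 + 0.015625 + 0.015625
    = 25/64 = 0.390625
Since 0.390625 <= 1, Kraft's inequality IS satisfied.
A prefix code with these lengths CAN exist.

Kraft sum = 0.390625. Satisfied.


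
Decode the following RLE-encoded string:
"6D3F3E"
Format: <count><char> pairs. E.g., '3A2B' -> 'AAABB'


Expanding each <count><char> pair:
  6D -> 'DDDDDD'
  3F -> 'FFF'
  3E -> 'EEE'

Decoded = DDDDDDFFFEEE


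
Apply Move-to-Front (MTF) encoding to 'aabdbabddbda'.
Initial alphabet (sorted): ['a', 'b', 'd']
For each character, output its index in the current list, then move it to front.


MTF encoding:
'a': index 0 in ['a', 'b', 'd'] -> ['a', 'b', 'd']
'a': index 0 in ['a', 'b', 'd'] -> ['a', 'b', 'd']
'b': index 1 in ['a', 'b', 'd'] -> ['b', 'a', 'd']
'd': index 2 in ['b', 'a', 'd'] -> ['d', 'b', 'a']
'b': index 1 in ['d', 'b', 'a'] -> ['b', 'd', 'a']
'a': index 2 in ['b', 'd', 'a'] -> ['a', 'b', 'd']
'b': index 1 in ['a', 'b', 'd'] -> ['b', 'a', 'd']
'd': index 2 in ['b', 'a', 'd'] -> ['d', 'b', 'a']
'd': index 0 in ['d', 'b', 'a'] -> ['d', 'b', 'a']
'b': index 1 in ['d', 'b', 'a'] -> ['b', 'd', 'a']
'd': index 1 in ['b', 'd', 'a'] -> ['d', 'b', 'a']
'a': index 2 in ['d', 'b', 'a'] -> ['a', 'd', 'b']


Output: [0, 0, 1, 2, 1, 2, 1, 2, 0, 1, 1, 2]


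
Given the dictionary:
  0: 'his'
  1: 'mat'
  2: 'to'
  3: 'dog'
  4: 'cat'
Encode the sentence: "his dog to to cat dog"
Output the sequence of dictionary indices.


Look up each word in the dictionary:
  'his' -> 0
  'dog' -> 3
  'to' -> 2
  'to' -> 2
  'cat' -> 4
  'dog' -> 3

Encoded: [0, 3, 2, 2, 4, 3]


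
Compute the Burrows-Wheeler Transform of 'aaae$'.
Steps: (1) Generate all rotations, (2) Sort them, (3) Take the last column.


Rotations (sorted):
  0: $aaae -> last char: e
  1: aaae$ -> last char: $
  2: aae$a -> last char: a
  3: ae$aa -> last char: a
  4: e$aaa -> last char: a


BWT = e$aaa


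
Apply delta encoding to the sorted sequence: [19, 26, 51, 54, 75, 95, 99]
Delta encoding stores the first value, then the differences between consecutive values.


First value: 19
Deltas:
  26 - 19 = 7
  51 - 26 = 25
  54 - 51 = 3
  75 - 54 = 21
  95 - 75 = 20
  99 - 95 = 4


Delta encoded: [19, 7, 25, 3, 21, 20, 4]


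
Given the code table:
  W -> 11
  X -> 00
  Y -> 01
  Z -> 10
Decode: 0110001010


Decoding:
01 -> Y
10 -> Z
00 -> X
10 -> Z
10 -> Z


Result: YZXZZ


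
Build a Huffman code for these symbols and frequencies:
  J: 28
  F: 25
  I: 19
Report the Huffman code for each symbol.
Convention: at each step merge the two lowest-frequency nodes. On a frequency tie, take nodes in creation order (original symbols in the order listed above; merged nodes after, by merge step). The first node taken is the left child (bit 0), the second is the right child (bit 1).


Huffman tree construction:
Step 1: Merge I(19) + F(25) = 44
Step 2: Merge J(28) + (I+F)(44) = 72
Read each symbol's code off the tree from the root (left child = 0, right child = 1).

Codes:
  J: 0 (length 1)
  F: 11 (length 2)
  I: 10 (length 2)
Average code length: 116/72 = 1.6111 bits/symbol


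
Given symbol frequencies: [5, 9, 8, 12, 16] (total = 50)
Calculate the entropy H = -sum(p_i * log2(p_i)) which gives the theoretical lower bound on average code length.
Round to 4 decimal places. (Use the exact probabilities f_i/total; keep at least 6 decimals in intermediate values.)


Per-symbol terms -p_i * log2(p_i) with p_i = f_i/50:
  p = 5/50 = 0.100000: log2(p) = -3.321928, -p*log2(p) = 0.332193
  p = 9/50 = 0.180000: log2(p) = -2.473931, -p*log2(p) = 0.445308
  p = 8/50 = 0.160000: log2(p) = -2.643856, -p*log2(p) = 0.423017
  p = 12/50 = 0.240000: log2(p) = -2.058894, -p*log2(p) = 0.494134
  p = 16/50 = 0.320000: log2(p) = -1.643856, -p*log2(p) = 0.526034
H = 0.332193 + 0.445308 + 0.423017 + 0.494134 + 0.526034 = 2.220686

H = 2.2207 bits/symbol


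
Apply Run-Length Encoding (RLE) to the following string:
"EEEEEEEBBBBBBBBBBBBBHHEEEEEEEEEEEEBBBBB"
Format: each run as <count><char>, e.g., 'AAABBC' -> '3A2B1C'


Scanning runs left to right:
  i=0: run of 'E' x 7 -> '7E'
  i=7: run of 'B' x 13 -> '13B'
  i=20: run of 'H' x 2 -> '2H'
  i=22: run of 'E' x 12 -> '12E'
  i=34: run of 'B' x 5 -> '5B'

RLE = 7E13B2H12E5B


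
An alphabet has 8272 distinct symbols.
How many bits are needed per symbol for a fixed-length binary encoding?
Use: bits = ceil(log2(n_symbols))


log2(8272) = 13.014
Bracket: 2^13 = 8192 < 8272 <= 2^14 = 16384
So ceil(log2(8272)) = 14

bits = ceil(log2(8272)) = ceil(13.014) = 14 bits


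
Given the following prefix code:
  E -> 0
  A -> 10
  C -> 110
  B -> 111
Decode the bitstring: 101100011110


Decoding step by step:
Bits 10 -> A
Bits 110 -> C
Bits 0 -> E
Bits 0 -> E
Bits 111 -> B
Bits 10 -> A


Decoded message: ACEEBA


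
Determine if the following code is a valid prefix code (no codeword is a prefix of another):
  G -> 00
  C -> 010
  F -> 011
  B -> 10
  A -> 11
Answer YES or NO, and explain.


Checking each pair (does one codeword prefix another?):
  G='00' vs C='010': no prefix
  G='00' vs F='011': no prefix
  G='00' vs B='10': no prefix
  G='00' vs A='11': no prefix
  C='010' vs G='00': no prefix
  C='010' vs F='011': no prefix
  C='010' vs B='10': no prefix
  C='010' vs A='11': no prefix
  F='011' vs G='00': no prefix
  F='011' vs C='010': no prefix
  F='011' vs B='10': no prefix
  F='011' vs A='11': no prefix
  B='10' vs G='00': no prefix
  B='10' vs C='010': no prefix
  B='10' vs F='011': no prefix
  B='10' vs A='11': no prefix
  A='11' vs G='00': no prefix
  A='11' vs C='010': no prefix
  A='11' vs F='011': no prefix
  A='11' vs B='10': no prefix
No violation found over all pairs.

YES -- this is a valid prefix code. No codeword is a prefix of any other codeword.


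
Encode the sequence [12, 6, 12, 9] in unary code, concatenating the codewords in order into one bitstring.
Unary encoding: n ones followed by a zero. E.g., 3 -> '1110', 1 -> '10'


Encode each number as n ones followed by a terminating 0:
  12 -> 1111111111110 (13 bits)
  6 -> 1111110 (7 bits)
  12 -> 1111111111110 (13 bits)
  9 -> 1111111110 (10 bits)
Total length = 13 + 7 + 13 + 10 = 43 bits.

Unary([12, 6, 12, 9]) = 1111111111110111111011111111111101111111110 (43 bits)


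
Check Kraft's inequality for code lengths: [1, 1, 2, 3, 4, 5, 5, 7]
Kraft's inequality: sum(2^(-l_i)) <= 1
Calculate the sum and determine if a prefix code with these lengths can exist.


Sum = 2^(-1) + 2^(-1) + 2^(-2) + 2^(-3) + 2^(-4) + 2^(-5) + 2^(-5) + 2^(-7)
    = 0.5 + 0.5 + 0.25 + 0.125 + 0.0625 + 0.03125 + 0.03125 + 0.0078125
    = 193/128 = 1.5078125
Since 1.5078125 > 1, Kraft's inequality is NOT satisfied.
A prefix code with these lengths CANNOT exist.

Kraft sum = 1.5078125. Not satisfied.


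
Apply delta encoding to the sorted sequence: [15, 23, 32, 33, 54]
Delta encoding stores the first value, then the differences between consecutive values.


First value: 15
Deltas:
  23 - 15 = 8
  32 - 23 = 9
  33 - 32 = 1
  54 - 33 = 21


Delta encoded: [15, 8, 9, 1, 21]


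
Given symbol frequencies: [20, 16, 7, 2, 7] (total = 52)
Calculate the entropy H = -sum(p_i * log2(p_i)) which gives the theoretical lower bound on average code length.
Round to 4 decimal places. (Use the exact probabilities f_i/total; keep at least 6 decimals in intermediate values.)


Per-symbol terms -p_i * log2(p_i) with p_i = f_i/52:
  p = 20/52 = 0.384615: log2(p) = -1.378512, -p*log2(p) = 0.530197
  p = 16/52 = 0.307692: log2(p) = -1.700440, -p*log2(p) = 0.523212
  p = 7/52 = 0.134615: log2(p) = -2.893085, -p*log2(p) = 0.389454
  p = 2/52 = 0.038462: log2(p) = -4.700440, -p*log2(p) = 0.180786
  p = 7/52 = 0.134615: log2(p) = -2.893085, -p*log2(p) = 0.389454
H = 0.530197 + 0.523212 + 0.389454 + 0.180786 + 0.389454 = 2.013103

H = 2.0131 bits/symbol


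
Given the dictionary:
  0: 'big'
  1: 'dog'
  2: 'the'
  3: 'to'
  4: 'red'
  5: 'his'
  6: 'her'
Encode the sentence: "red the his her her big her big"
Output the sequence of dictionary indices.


Look up each word in the dictionary:
  'red' -> 4
  'the' -> 2
  'his' -> 5
  'her' -> 6
  'her' -> 6
  'big' -> 0
  'her' -> 6
  'big' -> 0

Encoded: [4, 2, 5, 6, 6, 0, 6, 0]


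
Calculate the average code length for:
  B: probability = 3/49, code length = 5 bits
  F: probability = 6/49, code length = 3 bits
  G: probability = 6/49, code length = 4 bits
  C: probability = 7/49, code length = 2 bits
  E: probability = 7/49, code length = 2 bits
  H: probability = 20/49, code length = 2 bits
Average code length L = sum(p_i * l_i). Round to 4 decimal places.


Weighted contributions p_i * l_i:
  B: (3/49) * 5 = 15/49
  F: (6/49) * 3 = 18/49
  G: (6/49) * 4 = 24/49
  C: (7/49) * 2 = 14/49
  E: (7/49) * 2 = 14/49
  H: (20/49) * 2 = 40/49
Sum = (15 + 18 + 24 + 14 + 14 + 40)/49 = 125/49

L = 125/49 = 2.5510 bits/symbol


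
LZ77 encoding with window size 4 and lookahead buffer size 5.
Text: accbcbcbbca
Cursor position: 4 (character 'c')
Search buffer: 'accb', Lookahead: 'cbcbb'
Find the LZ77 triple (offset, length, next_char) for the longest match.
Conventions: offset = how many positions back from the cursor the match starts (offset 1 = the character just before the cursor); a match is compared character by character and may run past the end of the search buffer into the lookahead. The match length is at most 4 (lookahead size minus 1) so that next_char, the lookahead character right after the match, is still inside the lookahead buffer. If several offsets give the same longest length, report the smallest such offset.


Try each offset into the search buffer:
  offset=1 (pos 3, char 'b'): match length 0
  offset=2 (pos 2, char 'c'): match length 4
  offset=3 (pos 1, char 'c'): match length 1
  offset=4 (pos 0, char 'a'): match length 0
Longest match has length 4 at offset 2.
next_char = character at position 4 + 4 = 8 -> 'b'

Best match: offset=2, length=4 (matching 'cbcb' starting at position 2)
LZ77 triple: (2, 4, 'b')


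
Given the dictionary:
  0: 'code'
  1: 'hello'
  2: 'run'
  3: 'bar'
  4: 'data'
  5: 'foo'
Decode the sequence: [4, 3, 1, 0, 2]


Look up each index in the dictionary:
  4 -> 'data'
  3 -> 'bar'
  1 -> 'hello'
  0 -> 'code'
  2 -> 'run'

Decoded: "data bar hello code run"


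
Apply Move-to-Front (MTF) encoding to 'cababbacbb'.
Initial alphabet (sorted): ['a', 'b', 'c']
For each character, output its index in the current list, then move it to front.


MTF encoding:
'c': index 2 in ['a', 'b', 'c'] -> ['c', 'a', 'b']
'a': index 1 in ['c', 'a', 'b'] -> ['a', 'c', 'b']
'b': index 2 in ['a', 'c', 'b'] -> ['b', 'a', 'c']
'a': index 1 in ['b', 'a', 'c'] -> ['a', 'b', 'c']
'b': index 1 in ['a', 'b', 'c'] -> ['b', 'a', 'c']
'b': index 0 in ['b', 'a', 'c'] -> ['b', 'a', 'c']
'a': index 1 in ['b', 'a', 'c'] -> ['a', 'b', 'c']
'c': index 2 in ['a', 'b', 'c'] -> ['c', 'a', 'b']
'b': index 2 in ['c', 'a', 'b'] -> ['b', 'c', 'a']
'b': index 0 in ['b', 'c', 'a'] -> ['b', 'c', 'a']


Output: [2, 1, 2, 1, 1, 0, 1, 2, 2, 0]


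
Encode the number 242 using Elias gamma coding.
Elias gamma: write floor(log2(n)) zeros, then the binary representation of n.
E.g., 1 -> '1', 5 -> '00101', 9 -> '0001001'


num_bits = floor(log2(242)) + 1 = 8
leading_zeros = num_bits - 1 = 7
binary(242) = 11110010

Elias gamma(242) = '0000000' + '11110010' = 000000011110010 (15 bits)


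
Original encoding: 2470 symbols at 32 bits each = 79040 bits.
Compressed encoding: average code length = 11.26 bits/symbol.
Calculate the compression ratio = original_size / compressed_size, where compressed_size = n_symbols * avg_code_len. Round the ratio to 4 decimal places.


original_size = n_symbols * orig_bits = 2470 * 32 = 79040 bits
compressed_size = n_symbols * avg_code_len = 2470 * 11.26 = 27812.2 bits
ratio = original_size / compressed_size = 79040 / 27812.2 = 2.8419

Compression ratio = 2.8419


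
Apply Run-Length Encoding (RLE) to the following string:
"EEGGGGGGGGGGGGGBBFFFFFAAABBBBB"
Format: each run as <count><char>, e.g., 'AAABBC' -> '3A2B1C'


Scanning runs left to right:
  i=0: run of 'E' x 2 -> '2E'
  i=2: run of 'G' x 13 -> '13G'
  i=15: run of 'B' x 2 -> '2B'
  i=17: run of 'F' x 5 -> '5F'
  i=22: run of 'A' x 3 -> '3A'
  i=25: run of 'B' x 5 -> '5B'

RLE = 2E13G2B5F3A5B


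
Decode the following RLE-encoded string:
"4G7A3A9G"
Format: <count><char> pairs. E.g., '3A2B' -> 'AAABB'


Expanding each <count><char> pair:
  4G -> 'GGGG'
  7A -> 'AAAAAAA'
  3A -> 'AAA'
  9G -> 'GGGGGGGGG'

Decoded = GGGGAAAAAAAAAAGGGGGGGGG


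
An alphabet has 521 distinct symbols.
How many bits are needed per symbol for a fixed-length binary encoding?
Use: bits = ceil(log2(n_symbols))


log2(521) = 9.0251
Bracket: 2^9 = 512 < 521 <= 2^10 = 1024
So ceil(log2(521)) = 10

bits = ceil(log2(521)) = ceil(9.0251) = 10 bits


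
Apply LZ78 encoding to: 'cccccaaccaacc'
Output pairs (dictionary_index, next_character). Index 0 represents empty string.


LZ78 encoding steps:
Dictionary: {0: ''}
Step 1: w='' (idx 0), next='c' -> output (0, 'c'), add 'c' as idx 1
Step 2: w='c' (idx 1), next='c' -> output (1, 'c'), add 'cc' as idx 2
Step 3: w='cc' (idx 2), next='a' -> output (2, 'a'), add 'cca' as idx 3
Step 4: w='' (idx 0), next='a' -> output (0, 'a'), add 'a' as idx 4
Step 5: w='cca' (idx 3), next='a' -> output (3, 'a'), add 'ccaa' as idx 5
Step 6: w='cc' (idx 2), end of input -> output (2, '')


Encoded: [(0, 'c'), (1, 'c'), (2, 'a'), (0, 'a'), (3, 'a'), (2, '')]


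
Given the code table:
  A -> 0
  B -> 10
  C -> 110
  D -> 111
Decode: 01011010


Decoding:
0 -> A
10 -> B
110 -> C
10 -> B


Result: ABCB


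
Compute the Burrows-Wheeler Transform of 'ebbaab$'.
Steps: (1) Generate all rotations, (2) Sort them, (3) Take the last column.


Rotations (sorted):
  0: $ebbaab -> last char: b
  1: aab$ebb -> last char: b
  2: ab$ebba -> last char: a
  3: b$ebbaa -> last char: a
  4: baab$eb -> last char: b
  5: bbaab$e -> last char: e
  6: ebbaab$ -> last char: $


BWT = bbaabe$


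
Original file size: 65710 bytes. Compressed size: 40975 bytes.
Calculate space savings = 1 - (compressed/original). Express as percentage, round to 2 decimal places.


ratio = compressed/original = 40975/65710 = 0.623573
savings = 1 - ratio = 1 - 0.623573 = 0.376427
as a percentage: 0.376427 * 100 = 37.64%

Space savings = 1 - 40975/65710 = 37.64%


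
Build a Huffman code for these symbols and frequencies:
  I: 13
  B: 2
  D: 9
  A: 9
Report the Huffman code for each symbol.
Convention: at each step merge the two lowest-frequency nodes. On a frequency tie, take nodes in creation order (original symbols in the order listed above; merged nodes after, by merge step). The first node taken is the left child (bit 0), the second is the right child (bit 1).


Huffman tree construction:
Step 1: Merge B(2) + D(9) = 11
Step 2: Merge A(9) + (B+D)(11) = 20
Step 3: Merge I(13) + (A+(B+D))(20) = 33
Read each symbol's code off the tree from the root (left child = 0, right child = 1).

Codes:
  I: 0 (length 1)
  B: 110 (length 3)
  D: 111 (length 3)
  A: 10 (length 2)
Average code length: 64/33 = 1.9394 bits/symbol


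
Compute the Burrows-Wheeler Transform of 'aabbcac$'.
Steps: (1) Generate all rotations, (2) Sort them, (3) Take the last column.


Rotations (sorted):
  0: $aabbcac -> last char: c
  1: aabbcac$ -> last char: $
  2: abbcac$a -> last char: a
  3: ac$aabbc -> last char: c
  4: bbcac$aa -> last char: a
  5: bcac$aab -> last char: b
  6: c$aabbca -> last char: a
  7: cac$aabb -> last char: b


BWT = c$acabab


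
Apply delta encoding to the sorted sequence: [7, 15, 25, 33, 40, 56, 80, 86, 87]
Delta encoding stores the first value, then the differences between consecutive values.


First value: 7
Deltas:
  15 - 7 = 8
  25 - 15 = 10
  33 - 25 = 8
  40 - 33 = 7
  56 - 40 = 16
  80 - 56 = 24
  86 - 80 = 6
  87 - 86 = 1


Delta encoded: [7, 8, 10, 8, 7, 16, 24, 6, 1]


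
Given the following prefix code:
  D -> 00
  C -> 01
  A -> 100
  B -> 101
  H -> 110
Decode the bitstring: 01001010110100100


Decoding step by step:
Bits 01 -> C
Bits 00 -> D
Bits 101 -> B
Bits 01 -> C
Bits 101 -> B
Bits 00 -> D
Bits 100 -> A


Decoded message: CDBCBDA


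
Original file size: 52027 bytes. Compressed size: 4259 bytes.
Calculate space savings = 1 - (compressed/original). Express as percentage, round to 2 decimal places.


ratio = compressed/original = 4259/52027 = 0.081861
savings = 1 - ratio = 1 - 0.081861 = 0.918139
as a percentage: 0.918139 * 100 = 91.81%

Space savings = 1 - 4259/52027 = 91.81%


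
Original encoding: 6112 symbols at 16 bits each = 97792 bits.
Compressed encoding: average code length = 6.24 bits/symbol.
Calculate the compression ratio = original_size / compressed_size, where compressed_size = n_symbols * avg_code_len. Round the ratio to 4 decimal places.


original_size = n_symbols * orig_bits = 6112 * 16 = 97792 bits
compressed_size = n_symbols * avg_code_len = 6112 * 6.24 = 38138.88 bits
ratio = original_size / compressed_size = 97792 / 38138.88 = 2.5641

Compression ratio = 2.5641


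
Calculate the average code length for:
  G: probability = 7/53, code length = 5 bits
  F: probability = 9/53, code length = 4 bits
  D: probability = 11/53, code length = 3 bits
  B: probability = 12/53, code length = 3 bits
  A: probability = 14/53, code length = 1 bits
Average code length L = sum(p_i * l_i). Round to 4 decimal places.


Weighted contributions p_i * l_i:
  G: (7/53) * 5 = 35/53
  F: (9/53) * 4 = 36/53
  D: (11/53) * 3 = 33/53
  B: (12/53) * 3 = 36/53
  A: (14/53) * 1 = 14/53
Sum = (35 + 36 + 33 + 36 + 14)/53 = 154/53

L = 154/53 = 2.9057 bits/symbol


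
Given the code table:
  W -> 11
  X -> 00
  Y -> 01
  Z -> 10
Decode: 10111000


Decoding:
10 -> Z
11 -> W
10 -> Z
00 -> X


Result: ZWZX


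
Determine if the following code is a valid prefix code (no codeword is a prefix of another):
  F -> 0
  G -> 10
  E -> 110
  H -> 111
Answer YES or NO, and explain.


Checking each pair (does one codeword prefix another?):
  F='0' vs G='10': no prefix
  F='0' vs E='110': no prefix
  F='0' vs H='111': no prefix
  G='10' vs F='0': no prefix
  G='10' vs E='110': no prefix
  G='10' vs H='111': no prefix
  E='110' vs F='0': no prefix
  E='110' vs G='10': no prefix
  E='110' vs H='111': no prefix
  H='111' vs F='0': no prefix
  H='111' vs G='10': no prefix
  H='111' vs E='110': no prefix
No violation found over all pairs.

YES -- this is a valid prefix code. No codeword is a prefix of any other codeword.


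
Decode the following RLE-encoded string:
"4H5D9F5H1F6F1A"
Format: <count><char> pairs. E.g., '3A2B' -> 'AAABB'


Expanding each <count><char> pair:
  4H -> 'HHHH'
  5D -> 'DDDDD'
  9F -> 'FFFFFFFFF'
  5H -> 'HHHHH'
  1F -> 'F'
  6F -> 'FFFFFF'
  1A -> 'A'

Decoded = HHHHDDDDDFFFFFFFFFHHHHHFFFFFFFA


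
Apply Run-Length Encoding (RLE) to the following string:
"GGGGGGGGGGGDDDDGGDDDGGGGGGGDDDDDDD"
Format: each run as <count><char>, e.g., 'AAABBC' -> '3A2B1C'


Scanning runs left to right:
  i=0: run of 'G' x 11 -> '11G'
  i=11: run of 'D' x 4 -> '4D'
  i=15: run of 'G' x 2 -> '2G'
  i=17: run of 'D' x 3 -> '3D'
  i=20: run of 'G' x 7 -> '7G'
  i=27: run of 'D' x 7 -> '7D'

RLE = 11G4D2G3D7G7D


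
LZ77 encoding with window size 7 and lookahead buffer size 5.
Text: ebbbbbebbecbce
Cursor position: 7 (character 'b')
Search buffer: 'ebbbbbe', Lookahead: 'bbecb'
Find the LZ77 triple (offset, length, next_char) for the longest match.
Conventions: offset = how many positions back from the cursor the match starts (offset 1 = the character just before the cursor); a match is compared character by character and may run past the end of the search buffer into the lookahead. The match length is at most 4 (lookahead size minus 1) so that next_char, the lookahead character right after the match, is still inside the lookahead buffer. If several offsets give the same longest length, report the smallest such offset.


Try each offset into the search buffer:
  offset=1 (pos 6, char 'e'): match length 0
  offset=2 (pos 5, char 'b'): match length 1
  offset=3 (pos 4, char 'b'): match length 3
  offset=4 (pos 3, char 'b'): match length 2
  offset=5 (pos 2, char 'b'): match length 2
  offset=6 (pos 1, char 'b'): match length 2
  offset=7 (pos 0, char 'e'): match length 0
Longest match has length 3 at offset 3.
next_char = character at position 7 + 3 = 10 -> 'c'

Best match: offset=3, length=3 (matching 'bbe' starting at position 4)
LZ77 triple: (3, 3, 'c')


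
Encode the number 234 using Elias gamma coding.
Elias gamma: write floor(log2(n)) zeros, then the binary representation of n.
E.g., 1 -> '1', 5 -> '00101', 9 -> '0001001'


num_bits = floor(log2(234)) + 1 = 8
leading_zeros = num_bits - 1 = 7
binary(234) = 11101010

Elias gamma(234) = '0000000' + '11101010' = 000000011101010 (15 bits)


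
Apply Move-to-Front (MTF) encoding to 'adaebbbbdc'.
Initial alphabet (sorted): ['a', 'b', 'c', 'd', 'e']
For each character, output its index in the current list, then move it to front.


MTF encoding:
'a': index 0 in ['a', 'b', 'c', 'd', 'e'] -> ['a', 'b', 'c', 'd', 'e']
'd': index 3 in ['a', 'b', 'c', 'd', 'e'] -> ['d', 'a', 'b', 'c', 'e']
'a': index 1 in ['d', 'a', 'b', 'c', 'e'] -> ['a', 'd', 'b', 'c', 'e']
'e': index 4 in ['a', 'd', 'b', 'c', 'e'] -> ['e', 'a', 'd', 'b', 'c']
'b': index 3 in ['e', 'a', 'd', 'b', 'c'] -> ['b', 'e', 'a', 'd', 'c']
'b': index 0 in ['b', 'e', 'a', 'd', 'c'] -> ['b', 'e', 'a', 'd', 'c']
'b': index 0 in ['b', 'e', 'a', 'd', 'c'] -> ['b', 'e', 'a', 'd', 'c']
'b': index 0 in ['b', 'e', 'a', 'd', 'c'] -> ['b', 'e', 'a', 'd', 'c']
'd': index 3 in ['b', 'e', 'a', 'd', 'c'] -> ['d', 'b', 'e', 'a', 'c']
'c': index 4 in ['d', 'b', 'e', 'a', 'c'] -> ['c', 'd', 'b', 'e', 'a']


Output: [0, 3, 1, 4, 3, 0, 0, 0, 3, 4]


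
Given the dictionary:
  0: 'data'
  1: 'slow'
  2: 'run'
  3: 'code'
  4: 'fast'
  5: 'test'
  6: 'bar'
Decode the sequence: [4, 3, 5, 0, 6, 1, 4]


Look up each index in the dictionary:
  4 -> 'fast'
  3 -> 'code'
  5 -> 'test'
  0 -> 'data'
  6 -> 'bar'
  1 -> 'slow'
  4 -> 'fast'

Decoded: "fast code test data bar slow fast"


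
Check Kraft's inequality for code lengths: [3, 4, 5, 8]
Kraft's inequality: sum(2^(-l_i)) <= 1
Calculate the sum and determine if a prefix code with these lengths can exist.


Sum = 2^(-3) + 2^(-4) + 2^(-5) + 2^(-8)
    = 0.125 + 0.0625 + 0.03125 + 0.00390625
    = 57/256 = 0.22265625
Since 0.22265625 <= 1, Kraft's inequality IS satisfied.
A prefix code with these lengths CAN exist.

Kraft sum = 0.22265625. Satisfied.


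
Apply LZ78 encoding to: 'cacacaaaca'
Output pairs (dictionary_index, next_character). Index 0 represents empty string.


LZ78 encoding steps:
Dictionary: {0: ''}
Step 1: w='' (idx 0), next='c' -> output (0, 'c'), add 'c' as idx 1
Step 2: w='' (idx 0), next='a' -> output (0, 'a'), add 'a' as idx 2
Step 3: w='c' (idx 1), next='a' -> output (1, 'a'), add 'ca' as idx 3
Step 4: w='ca' (idx 3), next='a' -> output (3, 'a'), add 'caa' as idx 4
Step 5: w='a' (idx 2), next='c' -> output (2, 'c'), add 'ac' as idx 5
Step 6: w='a' (idx 2), end of input -> output (2, '')


Encoded: [(0, 'c'), (0, 'a'), (1, 'a'), (3, 'a'), (2, 'c'), (2, '')]


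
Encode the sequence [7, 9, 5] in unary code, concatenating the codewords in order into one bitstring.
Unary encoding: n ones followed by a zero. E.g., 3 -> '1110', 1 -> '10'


Encode each number as n ones followed by a terminating 0:
  7 -> 11111110 (8 bits)
  9 -> 1111111110 (10 bits)
  5 -> 111110 (6 bits)
Total length = 8 + 10 + 6 = 24 bits.

Unary([7, 9, 5]) = 111111101111111110111110 (24 bits)


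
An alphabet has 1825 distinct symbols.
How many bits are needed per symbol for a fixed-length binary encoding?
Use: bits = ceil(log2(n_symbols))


log2(1825) = 10.8337
Bracket: 2^10 = 1024 < 1825 <= 2^11 = 2048
So ceil(log2(1825)) = 11

bits = ceil(log2(1825)) = ceil(10.8337) = 11 bits


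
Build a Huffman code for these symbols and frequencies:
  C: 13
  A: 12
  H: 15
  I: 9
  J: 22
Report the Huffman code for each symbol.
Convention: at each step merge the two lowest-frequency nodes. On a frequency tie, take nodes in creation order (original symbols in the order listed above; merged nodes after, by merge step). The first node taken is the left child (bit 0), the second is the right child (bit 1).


Huffman tree construction:
Step 1: Merge I(9) + A(12) = 21
Step 2: Merge C(13) + H(15) = 28
Step 3: Merge (I+A)(21) + J(22) = 43
Step 4: Merge (C+H)(28) + ((I+A)+J)(43) = 71
Read each symbol's code off the tree from the root (left child = 0, right child = 1).

Codes:
  C: 00 (length 2)
  A: 101 (length 3)
  H: 01 (length 2)
  I: 100 (length 3)
  J: 11 (length 2)
Average code length: 163/71 = 2.2958 bits/symbol


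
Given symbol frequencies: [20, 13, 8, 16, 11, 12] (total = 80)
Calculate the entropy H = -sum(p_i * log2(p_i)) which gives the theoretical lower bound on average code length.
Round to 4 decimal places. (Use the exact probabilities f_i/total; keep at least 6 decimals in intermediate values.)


Per-symbol terms -p_i * log2(p_i) with p_i = f_i/80:
  p = 20/80 = 0.250000: log2(p) = -2.000000, -p*log2(p) = 0.500000
  p = 13/80 = 0.162500: log2(p) = -2.621488, -p*log2(p) = 0.425992
  p = 8/80 = 0.100000: log2(p) = -3.321928, -p*log2(p) = 0.332193
  p = 16/80 = 0.200000: log2(p) = -2.321928, -p*log2(p) = 0.464386
  p = 11/80 = 0.137500: log2(p) = -2.862496, -p*log2(p) = 0.393593
  p = 12/80 = 0.150000: log2(p) = -2.736966, -p*log2(p) = 0.410545
H = 0.500000 + 0.425992 + 0.332193 + 0.464386 + 0.393593 + 0.410545 = 2.526709

H = 2.5267 bits/symbol


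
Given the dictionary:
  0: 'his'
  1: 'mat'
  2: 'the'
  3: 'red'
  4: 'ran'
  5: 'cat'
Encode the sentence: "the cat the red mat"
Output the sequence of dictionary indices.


Look up each word in the dictionary:
  'the' -> 2
  'cat' -> 5
  'the' -> 2
  'red' -> 3
  'mat' -> 1

Encoded: [2, 5, 2, 3, 1]


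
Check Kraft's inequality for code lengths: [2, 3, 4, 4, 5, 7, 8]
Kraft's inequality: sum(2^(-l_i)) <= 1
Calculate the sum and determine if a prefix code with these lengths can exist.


Sum = 2^(-2) + 2^(-3) + 2^(-4) + 2^(-4) + 2^(-5) + 2^(-7) + 2^(-8)
    = 0.25 + 0.125 + 0.0625 + 0.0625 + 0.03125 + 0.0078125 + 0.00390625
    = 139/256 = 0.54296875
Since 0.54296875 <= 1, Kraft's inequality IS satisfied.
A prefix code with these lengths CAN exist.

Kraft sum = 0.54296875. Satisfied.


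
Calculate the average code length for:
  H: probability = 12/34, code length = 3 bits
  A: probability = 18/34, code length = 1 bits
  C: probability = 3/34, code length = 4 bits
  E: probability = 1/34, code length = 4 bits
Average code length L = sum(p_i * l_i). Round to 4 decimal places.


Weighted contributions p_i * l_i:
  H: (12/34) * 3 = 36/34
  A: (18/34) * 1 = 18/34
  C: (3/34) * 4 = 12/34
  E: (1/34) * 4 = 4/34
Sum = (36 + 18 + 12 + 4)/34 = 70/34

L = 70/34 = 2.0588 bits/symbol


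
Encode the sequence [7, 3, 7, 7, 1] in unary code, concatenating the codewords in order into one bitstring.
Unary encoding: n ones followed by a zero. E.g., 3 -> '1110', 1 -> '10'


Encode each number as n ones followed by a terminating 0:
  7 -> 11111110 (8 bits)
  3 -> 1110 (4 bits)
  7 -> 11111110 (8 bits)
  7 -> 11111110 (8 bits)
  1 -> 10 (2 bits)
Total length = 8 + 4 + 8 + 8 + 2 = 30 bits.

Unary([7, 3, 7, 7, 1]) = 111111101110111111101111111010 (30 bits)


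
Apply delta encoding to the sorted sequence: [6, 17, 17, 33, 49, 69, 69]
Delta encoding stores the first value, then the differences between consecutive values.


First value: 6
Deltas:
  17 - 6 = 11
  17 - 17 = 0
  33 - 17 = 16
  49 - 33 = 16
  69 - 49 = 20
  69 - 69 = 0


Delta encoded: [6, 11, 0, 16, 16, 20, 0]


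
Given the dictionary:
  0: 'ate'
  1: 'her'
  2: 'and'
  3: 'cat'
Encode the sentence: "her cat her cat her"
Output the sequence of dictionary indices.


Look up each word in the dictionary:
  'her' -> 1
  'cat' -> 3
  'her' -> 1
  'cat' -> 3
  'her' -> 1

Encoded: [1, 3, 1, 3, 1]


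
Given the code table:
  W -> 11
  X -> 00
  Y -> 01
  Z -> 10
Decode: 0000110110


Decoding:
00 -> X
00 -> X
11 -> W
01 -> Y
10 -> Z


Result: XXWYZ


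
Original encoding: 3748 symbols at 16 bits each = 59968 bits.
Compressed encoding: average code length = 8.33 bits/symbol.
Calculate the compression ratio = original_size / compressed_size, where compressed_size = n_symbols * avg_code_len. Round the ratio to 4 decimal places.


original_size = n_symbols * orig_bits = 3748 * 16 = 59968 bits
compressed_size = n_symbols * avg_code_len = 3748 * 8.33 = 31220.84 bits
ratio = original_size / compressed_size = 59968 / 31220.84 = 1.9208

Compression ratio = 1.9208


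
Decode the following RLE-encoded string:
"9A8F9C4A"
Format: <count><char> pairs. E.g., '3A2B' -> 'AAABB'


Expanding each <count><char> pair:
  9A -> 'AAAAAAAAA'
  8F -> 'FFFFFFFF'
  9C -> 'CCCCCCCCC'
  4A -> 'AAAA'

Decoded = AAAAAAAAAFFFFFFFFCCCCCCCCCAAAA


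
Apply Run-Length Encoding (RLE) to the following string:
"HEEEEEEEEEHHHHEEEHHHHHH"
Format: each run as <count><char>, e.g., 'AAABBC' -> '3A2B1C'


Scanning runs left to right:
  i=0: run of 'H' x 1 -> '1H'
  i=1: run of 'E' x 9 -> '9E'
  i=10: run of 'H' x 4 -> '4H'
  i=14: run of 'E' x 3 -> '3E'
  i=17: run of 'H' x 6 -> '6H'

RLE = 1H9E4H3E6H


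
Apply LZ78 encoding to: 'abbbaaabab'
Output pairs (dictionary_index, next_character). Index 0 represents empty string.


LZ78 encoding steps:
Dictionary: {0: ''}
Step 1: w='' (idx 0), next='a' -> output (0, 'a'), add 'a' as idx 1
Step 2: w='' (idx 0), next='b' -> output (0, 'b'), add 'b' as idx 2
Step 3: w='b' (idx 2), next='b' -> output (2, 'b'), add 'bb' as idx 3
Step 4: w='a' (idx 1), next='a' -> output (1, 'a'), add 'aa' as idx 4
Step 5: w='a' (idx 1), next='b' -> output (1, 'b'), add 'ab' as idx 5
Step 6: w='ab' (idx 5), end of input -> output (5, '')


Encoded: [(0, 'a'), (0, 'b'), (2, 'b'), (1, 'a'), (1, 'b'), (5, '')]


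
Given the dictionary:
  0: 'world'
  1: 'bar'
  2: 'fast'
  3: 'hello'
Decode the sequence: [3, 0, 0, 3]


Look up each index in the dictionary:
  3 -> 'hello'
  0 -> 'world'
  0 -> 'world'
  3 -> 'hello'

Decoded: "hello world world hello"


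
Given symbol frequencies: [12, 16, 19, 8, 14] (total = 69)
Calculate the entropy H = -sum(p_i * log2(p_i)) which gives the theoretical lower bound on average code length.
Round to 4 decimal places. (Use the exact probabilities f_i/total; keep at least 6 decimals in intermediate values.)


Per-symbol terms -p_i * log2(p_i) with p_i = f_i/69:
  p = 12/69 = 0.173913: log2(p) = -2.523562, -p*log2(p) = 0.438880
  p = 16/69 = 0.231884: log2(p) = -2.108524, -p*log2(p) = 0.488933
  p = 19/69 = 0.275362: log2(p) = -1.860597, -p*log2(p) = 0.512338
  p = 8/69 = 0.115942: log2(p) = -3.108524, -p*log2(p) = 0.360409
  p = 14/69 = 0.202899: log2(p) = -2.301170, -p*log2(p) = 0.466904
H = 0.438880 + 0.488933 + 0.512338 + 0.360409 + 0.466904 = 2.267464

H = 2.2675 bits/symbol


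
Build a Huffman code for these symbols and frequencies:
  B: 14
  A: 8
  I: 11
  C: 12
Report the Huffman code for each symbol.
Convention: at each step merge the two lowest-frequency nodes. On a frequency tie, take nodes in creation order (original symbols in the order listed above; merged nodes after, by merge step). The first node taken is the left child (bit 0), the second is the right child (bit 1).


Huffman tree construction:
Step 1: Merge A(8) + I(11) = 19
Step 2: Merge C(12) + B(14) = 26
Step 3: Merge (A+I)(19) + (C+B)(26) = 45
Read each symbol's code off the tree from the root (left child = 0, right child = 1).

Codes:
  B: 11 (length 2)
  A: 00 (length 2)
  I: 01 (length 2)
  C: 10 (length 2)
Average code length: 90/45 = 2.0000 bits/symbol


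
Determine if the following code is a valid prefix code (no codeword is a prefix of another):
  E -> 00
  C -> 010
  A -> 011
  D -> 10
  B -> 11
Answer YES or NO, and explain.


Checking each pair (does one codeword prefix another?):
  E='00' vs C='010': no prefix
  E='00' vs A='011': no prefix
  E='00' vs D='10': no prefix
  E='00' vs B='11': no prefix
  C='010' vs E='00': no prefix
  C='010' vs A='011': no prefix
  C='010' vs D='10': no prefix
  C='010' vs B='11': no prefix
  A='011' vs E='00': no prefix
  A='011' vs C='010': no prefix
  A='011' vs D='10': no prefix
  A='011' vs B='11': no prefix
  D='10' vs E='00': no prefix
  D='10' vs C='010': no prefix
  D='10' vs A='011': no prefix
  D='10' vs B='11': no prefix
  B='11' vs E='00': no prefix
  B='11' vs C='010': no prefix
  B='11' vs A='011': no prefix
  B='11' vs D='10': no prefix
No violation found over all pairs.

YES -- this is a valid prefix code. No codeword is a prefix of any other codeword.


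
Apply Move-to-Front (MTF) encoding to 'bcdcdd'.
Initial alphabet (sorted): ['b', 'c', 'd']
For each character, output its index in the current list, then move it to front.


MTF encoding:
'b': index 0 in ['b', 'c', 'd'] -> ['b', 'c', 'd']
'c': index 1 in ['b', 'c', 'd'] -> ['c', 'b', 'd']
'd': index 2 in ['c', 'b', 'd'] -> ['d', 'c', 'b']
'c': index 1 in ['d', 'c', 'b'] -> ['c', 'd', 'b']
'd': index 1 in ['c', 'd', 'b'] -> ['d', 'c', 'b']
'd': index 0 in ['d', 'c', 'b'] -> ['d', 'c', 'b']


Output: [0, 1, 2, 1, 1, 0]


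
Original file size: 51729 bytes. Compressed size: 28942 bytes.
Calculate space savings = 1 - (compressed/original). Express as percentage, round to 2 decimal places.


ratio = compressed/original = 28942/51729 = 0.559493
savings = 1 - ratio = 1 - 0.559493 = 0.440507
as a percentage: 0.440507 * 100 = 44.05%

Space savings = 1 - 28942/51729 = 44.05%


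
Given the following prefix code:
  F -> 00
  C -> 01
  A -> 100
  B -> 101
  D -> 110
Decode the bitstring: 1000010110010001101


Decoding step by step:
Bits 100 -> A
Bits 00 -> F
Bits 101 -> B
Bits 100 -> A
Bits 100 -> A
Bits 01 -> C
Bits 101 -> B


Decoded message: AFBAACB


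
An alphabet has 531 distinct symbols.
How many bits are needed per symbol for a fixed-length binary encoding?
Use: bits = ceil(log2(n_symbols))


log2(531) = 9.0526
Bracket: 2^9 = 512 < 531 <= 2^10 = 1024
So ceil(log2(531)) = 10

bits = ceil(log2(531)) = ceil(9.0526) = 10 bits


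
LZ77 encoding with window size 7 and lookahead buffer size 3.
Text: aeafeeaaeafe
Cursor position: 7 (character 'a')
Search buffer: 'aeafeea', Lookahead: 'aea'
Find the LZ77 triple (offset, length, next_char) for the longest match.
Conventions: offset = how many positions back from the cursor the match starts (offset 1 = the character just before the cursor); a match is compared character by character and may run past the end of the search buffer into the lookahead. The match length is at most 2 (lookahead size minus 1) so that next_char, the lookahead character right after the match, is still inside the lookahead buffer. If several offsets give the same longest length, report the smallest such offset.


Try each offset into the search buffer:
  offset=1 (pos 6, char 'a'): match length 1
  offset=2 (pos 5, char 'e'): match length 0
  offset=3 (pos 4, char 'e'): match length 0
  offset=4 (pos 3, char 'f'): match length 0
  offset=5 (pos 2, char 'a'): match length 1
  offset=6 (pos 1, char 'e'): match length 0
  offset=7 (pos 0, char 'a'): match length 2
Longest match has length 2 at offset 7.
next_char = character at position 7 + 2 = 9 -> 'a'

Best match: offset=7, length=2 (matching 'ae' starting at position 0)
LZ77 triple: (7, 2, 'a')


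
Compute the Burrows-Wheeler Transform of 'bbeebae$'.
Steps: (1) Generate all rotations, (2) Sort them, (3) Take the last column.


Rotations (sorted):
  0: $bbeebae -> last char: e
  1: ae$bbeeb -> last char: b
  2: bae$bbee -> last char: e
  3: bbeebae$ -> last char: $
  4: beebae$b -> last char: b
  5: e$bbeeba -> last char: a
  6: ebae$bbe -> last char: e
  7: eebae$bb -> last char: b


BWT = ebe$baeb


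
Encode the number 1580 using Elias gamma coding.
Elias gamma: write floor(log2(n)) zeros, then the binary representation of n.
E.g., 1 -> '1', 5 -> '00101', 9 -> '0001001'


num_bits = floor(log2(1580)) + 1 = 11
leading_zeros = num_bits - 1 = 10
binary(1580) = 11000101100

Elias gamma(1580) = '0000000000' + '11000101100' = 000000000011000101100 (21 bits)


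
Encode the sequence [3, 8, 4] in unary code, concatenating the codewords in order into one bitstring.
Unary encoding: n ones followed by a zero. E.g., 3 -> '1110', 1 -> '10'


Encode each number as n ones followed by a terminating 0:
  3 -> 1110 (4 bits)
  8 -> 111111110 (9 bits)
  4 -> 11110 (5 bits)
Total length = 4 + 9 + 5 = 18 bits.

Unary([3, 8, 4]) = 111011111111011110 (18 bits)


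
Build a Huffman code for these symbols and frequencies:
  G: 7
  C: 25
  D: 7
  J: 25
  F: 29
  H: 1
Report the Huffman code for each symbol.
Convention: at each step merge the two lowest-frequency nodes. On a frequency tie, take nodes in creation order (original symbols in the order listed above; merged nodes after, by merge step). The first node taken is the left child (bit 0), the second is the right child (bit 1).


Huffman tree construction:
Step 1: Merge H(1) + G(7) = 8
Step 2: Merge D(7) + (H+G)(8) = 15
Step 3: Merge (D+(H+G))(15) + C(25) = 40
Step 4: Merge J(25) + F(29) = 54
Step 5: Merge ((D+(H+G))+C)(40) + (J+F)(54) = 94
Read each symbol's code off the tree from the root (left child = 0, right child = 1).

Codes:
  G: 0011 (length 4)
  C: 01 (length 2)
  D: 000 (length 3)
  J: 10 (length 2)
  F: 11 (length 2)
  H: 0010 (length 4)
Average code length: 211/94 = 2.2447 bits/symbol
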